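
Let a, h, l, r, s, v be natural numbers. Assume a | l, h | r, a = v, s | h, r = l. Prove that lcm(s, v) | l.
s | h and h | r, therefore s | r. r = l, so s | l. Because a = v and a | l, v | l. s | l, so lcm(s, v) | l.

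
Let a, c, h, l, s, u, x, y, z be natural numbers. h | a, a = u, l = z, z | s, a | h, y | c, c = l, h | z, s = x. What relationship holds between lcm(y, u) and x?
lcm(y, u) | x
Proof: c = l and l = z, so c = z. y | c, so y | z. h | a and a | h, therefore h = a. h | z, so a | z. a = u, so u | z. y | z, so lcm(y, u) | z. s = x and z | s, so z | x. Since lcm(y, u) | z, lcm(y, u) | x.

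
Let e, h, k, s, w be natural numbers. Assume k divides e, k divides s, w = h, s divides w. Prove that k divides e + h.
Since w = h and s divides w, s divides h. Since k divides s, k divides h. From k divides e, k divides e + h.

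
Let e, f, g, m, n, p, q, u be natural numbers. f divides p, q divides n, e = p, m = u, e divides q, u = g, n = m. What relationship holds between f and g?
f divides g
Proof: From m = u and u = g, m = g. e = p and e divides q, thus p divides q. q divides n, so p divides n. n = m, so p divides m. m = g, so p divides g. f divides p, so f divides g.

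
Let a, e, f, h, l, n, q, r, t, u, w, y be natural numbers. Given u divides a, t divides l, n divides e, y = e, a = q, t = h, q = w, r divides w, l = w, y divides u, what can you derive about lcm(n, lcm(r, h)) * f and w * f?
lcm(n, lcm(r, h)) * f divides w * f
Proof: Since y = e and y divides u, e divides u. Since n divides e, n divides u. a = q and q = w, thus a = w. Since u divides a, u divides w. n divides u, so n divides w. t = h and t divides l, so h divides l. Since l = w, h divides w. Since r divides w, lcm(r, h) divides w. Since n divides w, lcm(n, lcm(r, h)) divides w. Then lcm(n, lcm(r, h)) * f divides w * f.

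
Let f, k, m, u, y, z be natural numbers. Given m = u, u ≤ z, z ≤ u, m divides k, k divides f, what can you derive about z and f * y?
z divides f * y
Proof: u ≤ z and z ≤ u, therefore u = z. Because m = u, m = z. From m divides k and k divides f, m divides f. Since m = z, z divides f. Then z divides f * y.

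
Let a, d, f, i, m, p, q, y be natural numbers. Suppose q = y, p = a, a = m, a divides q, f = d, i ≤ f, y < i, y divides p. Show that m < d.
p = a and y divides p, therefore y divides a. Because q = y and a divides q, a divides y. y divides a, so y = a. Since a = m, y = m. Since y < i and i ≤ f, y < f. Since f = d, y < d. Since y = m, m < d.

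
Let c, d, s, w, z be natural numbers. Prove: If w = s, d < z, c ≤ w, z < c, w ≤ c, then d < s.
c ≤ w and w ≤ c, therefore c = w. w = s, so c = s. d < z and z < c, hence d < c. Since c = s, d < s.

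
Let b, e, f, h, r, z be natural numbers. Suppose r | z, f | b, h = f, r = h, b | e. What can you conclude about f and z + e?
f | z + e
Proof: r = h and h = f, so r = f. Since r | z, f | z. f | b and b | e, thus f | e. From f | z, f | z + e.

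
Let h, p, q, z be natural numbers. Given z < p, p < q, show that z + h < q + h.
Since z < p and p < q, z < q. Then z + h < q + h.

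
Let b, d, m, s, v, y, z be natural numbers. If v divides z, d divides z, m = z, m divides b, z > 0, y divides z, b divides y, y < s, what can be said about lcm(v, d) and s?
lcm(v, d) < s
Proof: m divides b and b divides y, therefore m divides y. Since m = z, z divides y. y divides z, so z = y. v divides z and d divides z, hence lcm(v, d) divides z. Since z > 0, lcm(v, d) ≤ z. z = y, so lcm(v, d) ≤ y. y < s, so lcm(v, d) < s.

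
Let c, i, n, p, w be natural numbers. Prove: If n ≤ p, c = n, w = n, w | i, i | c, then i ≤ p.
w = n and w | i, thus n | i. c = n and i | c, hence i | n. n | i, so n = i. Since n ≤ p, i ≤ p.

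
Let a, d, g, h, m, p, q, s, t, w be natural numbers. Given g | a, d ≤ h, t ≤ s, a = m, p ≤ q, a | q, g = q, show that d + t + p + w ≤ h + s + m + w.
g = q and g | a, therefore q | a. a | q, so q = a. Because a = m, q = m. Since p ≤ q, p ≤ m. Then p + w ≤ m + w. Since t ≤ s, t + p + w ≤ s + m + w. Since d ≤ h, d + t + p + w ≤ h + s + m + w.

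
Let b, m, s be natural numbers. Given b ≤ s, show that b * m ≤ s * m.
b ≤ s. By multiplying by a non-negative, b * m ≤ s * m.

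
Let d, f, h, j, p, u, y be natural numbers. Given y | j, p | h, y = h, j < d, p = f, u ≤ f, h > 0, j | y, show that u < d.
p = f and p | h, therefore f | h. Since h > 0, f ≤ h. j | y and y | j, therefore j = y. y = h, so j = h. j < d, so h < d. Because f ≤ h, f < d. From u ≤ f, u < d.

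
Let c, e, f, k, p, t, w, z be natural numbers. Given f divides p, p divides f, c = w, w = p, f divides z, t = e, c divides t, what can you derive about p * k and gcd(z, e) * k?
p * k divides gcd(z, e) * k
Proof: From f divides p and p divides f, f = p. f divides z, so p divides z. Because c = w and w = p, c = p. t = e and c divides t, hence c divides e. Since c = p, p divides e. p divides z, so p divides gcd(z, e). Then p * k divides gcd(z, e) * k.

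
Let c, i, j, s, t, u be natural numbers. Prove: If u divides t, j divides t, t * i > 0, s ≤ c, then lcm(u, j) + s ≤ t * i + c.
u divides t and j divides t, so lcm(u, j) divides t. Then lcm(u, j) divides t * i. Since t * i > 0, lcm(u, j) ≤ t * i. s ≤ c, so lcm(u, j) + s ≤ t * i + c.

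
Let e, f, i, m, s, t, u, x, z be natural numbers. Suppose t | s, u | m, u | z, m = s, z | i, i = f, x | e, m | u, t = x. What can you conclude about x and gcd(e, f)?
x | gcd(e, f)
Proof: From t = x and t | s, x | s. Because u | m and m | u, u = m. u | z, so m | z. Since m = s, s | z. Since x | s, x | z. Since i = f and z | i, z | f. From x | z, x | f. Since x | e, x | gcd(e, f).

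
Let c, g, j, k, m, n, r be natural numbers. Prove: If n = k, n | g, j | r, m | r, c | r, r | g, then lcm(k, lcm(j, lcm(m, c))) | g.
n = k and n | g, hence k | g. Because m | r and c | r, lcm(m, c) | r. Since j | r, lcm(j, lcm(m, c)) | r. Since r | g, lcm(j, lcm(m, c)) | g. Since k | g, lcm(k, lcm(j, lcm(m, c))) | g.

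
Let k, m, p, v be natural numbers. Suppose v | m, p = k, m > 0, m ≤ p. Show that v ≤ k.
v | m and m > 0, so v ≤ m. m ≤ p, so v ≤ p. Because p = k, v ≤ k.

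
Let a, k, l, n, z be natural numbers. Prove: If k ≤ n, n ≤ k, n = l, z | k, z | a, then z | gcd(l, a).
Because k ≤ n and n ≤ k, k = n. n = l, so k = l. z | k, so z | l. z | a, so z | gcd(l, a).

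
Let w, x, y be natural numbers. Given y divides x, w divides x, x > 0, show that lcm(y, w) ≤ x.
Since y divides x and w divides x, lcm(y, w) divides x. x > 0, so lcm(y, w) ≤ x.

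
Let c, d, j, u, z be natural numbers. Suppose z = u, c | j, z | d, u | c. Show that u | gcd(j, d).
Since u | c and c | j, u | j. z = u and z | d, thus u | d. u | j, so u | gcd(j, d).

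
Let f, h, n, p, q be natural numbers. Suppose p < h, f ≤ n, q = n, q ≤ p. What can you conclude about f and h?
f < h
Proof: q ≤ p and p < h, thus q < h. q = n, so n < h. f ≤ n, so f < h.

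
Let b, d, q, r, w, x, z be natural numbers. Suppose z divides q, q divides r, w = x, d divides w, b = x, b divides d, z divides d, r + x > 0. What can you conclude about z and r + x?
z ≤ r + x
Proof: z divides q and q divides r, hence z divides r. w = x and d divides w, so d divides x. b = x and b divides d, hence x divides d. Since d divides x, d = x. Since z divides d, z divides x. z divides r, so z divides r + x. r + x > 0, so z ≤ r + x.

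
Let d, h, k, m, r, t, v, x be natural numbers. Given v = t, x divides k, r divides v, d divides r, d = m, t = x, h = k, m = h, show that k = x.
Since v = t and t = x, v = x. d = m and d divides r, thus m divides r. r divides v, so m divides v. Since m = h, h divides v. v = x, so h divides x. Since h = k, k divides x. Because x divides k, k = x.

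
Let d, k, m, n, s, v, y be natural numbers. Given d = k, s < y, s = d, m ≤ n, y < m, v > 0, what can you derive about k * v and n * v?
k * v < n * v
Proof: From s < y and y < m, s < m. Since s = d, d < m. Since m ≤ n, d < n. Since d = k, k < n. v > 0, so k * v < n * v.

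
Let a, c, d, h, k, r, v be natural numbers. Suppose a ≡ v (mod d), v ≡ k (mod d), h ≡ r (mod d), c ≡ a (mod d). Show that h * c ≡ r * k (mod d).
From c ≡ a (mod d) and a ≡ v (mod d), c ≡ v (mod d). Since v ≡ k (mod d), c ≡ k (mod d). Using h ≡ r (mod d) and multiplying congruences, h * c ≡ r * k (mod d).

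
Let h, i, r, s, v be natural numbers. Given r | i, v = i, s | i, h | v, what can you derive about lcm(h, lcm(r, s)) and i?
lcm(h, lcm(r, s)) | i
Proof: v = i and h | v, thus h | i. Because r | i and s | i, lcm(r, s) | i. Since h | i, lcm(h, lcm(r, s)) | i.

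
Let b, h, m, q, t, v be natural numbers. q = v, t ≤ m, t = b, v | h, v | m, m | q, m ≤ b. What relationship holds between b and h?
b | h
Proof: Since q = v and m | q, m | v. Since v | m, v = m. Because t = b and t ≤ m, b ≤ m. m ≤ b, so m = b. Since v = m, v = b. Since v | h, b | h.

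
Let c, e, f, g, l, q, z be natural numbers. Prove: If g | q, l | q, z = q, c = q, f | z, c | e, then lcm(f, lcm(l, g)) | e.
Because z = q and f | z, f | q. Since l | q and g | q, lcm(l, g) | q. Because f | q, lcm(f, lcm(l, g)) | q. c = q and c | e, hence q | e. lcm(f, lcm(l, g)) | q, so lcm(f, lcm(l, g)) | e.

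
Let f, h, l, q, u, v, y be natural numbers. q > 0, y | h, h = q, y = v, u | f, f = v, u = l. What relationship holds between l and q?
l ≤ q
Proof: f = v and u | f, therefore u | v. Because h = q and y | h, y | q. Since y = v, v | q. Since u | v, u | q. Since q > 0, u ≤ q. Since u = l, l ≤ q.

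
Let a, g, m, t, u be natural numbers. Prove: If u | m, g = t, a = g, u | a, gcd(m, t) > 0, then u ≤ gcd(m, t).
a = g and u | a, therefore u | g. Since g = t, u | t. u | m, so u | gcd(m, t). Since gcd(m, t) > 0, u ≤ gcd(m, t).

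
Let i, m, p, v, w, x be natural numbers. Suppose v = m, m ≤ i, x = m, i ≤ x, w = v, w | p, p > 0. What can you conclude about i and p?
i ≤ p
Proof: x = m and i ≤ x, so i ≤ m. Because m ≤ i, m = i. From v = m, v = i. Since w | p and p > 0, w ≤ p. w = v, so v ≤ p. From v = i, i ≤ p.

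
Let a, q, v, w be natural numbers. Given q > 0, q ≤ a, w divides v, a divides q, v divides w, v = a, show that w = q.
From w divides v and v divides w, w = v. Since v = a, w = a. a divides q and q > 0, therefore a ≤ q. q ≤ a, so a = q. Since w = a, w = q.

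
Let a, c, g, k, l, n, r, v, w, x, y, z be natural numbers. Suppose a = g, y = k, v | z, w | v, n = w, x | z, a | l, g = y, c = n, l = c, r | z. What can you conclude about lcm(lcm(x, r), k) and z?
lcm(lcm(x, r), k) | z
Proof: Because x | z and r | z, lcm(x, r) | z. Since g = y and y = k, g = k. l = c and c = n, thus l = n. a | l, so a | n. a = g, so g | n. Since n = w, g | w. Since w | v, g | v. Since v | z, g | z. Since g = k, k | z. lcm(x, r) | z, so lcm(lcm(x, r), k) | z.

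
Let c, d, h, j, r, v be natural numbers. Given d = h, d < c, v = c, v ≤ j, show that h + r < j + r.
Because d = h and d < c, h < c. v = c and v ≤ j, hence c ≤ j. h < c, so h < j. Then h + r < j + r.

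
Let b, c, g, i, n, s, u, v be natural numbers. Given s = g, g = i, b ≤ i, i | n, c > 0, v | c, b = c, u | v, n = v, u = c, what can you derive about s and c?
s = c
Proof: From s = g and g = i, s = i. u = c and u | v, therefore c | v. From v | c, v = c. Because n = v and i | n, i | v. From v = c, i | c. Since c > 0, i ≤ c. b = c and b ≤ i, thus c ≤ i. i ≤ c, so i = c. Since s = i, s = c.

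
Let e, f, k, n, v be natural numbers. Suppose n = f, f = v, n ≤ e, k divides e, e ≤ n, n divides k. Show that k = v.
Because e ≤ n and n ≤ e, e = n. Since k divides e, k divides n. n divides k, so k = n. n = f, so k = f. Since f = v, k = v.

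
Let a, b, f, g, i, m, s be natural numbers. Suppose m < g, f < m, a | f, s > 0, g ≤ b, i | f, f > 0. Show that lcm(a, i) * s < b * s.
Because a | f and i | f, lcm(a, i) | f. Since f > 0, lcm(a, i) ≤ f. Because m < g and g ≤ b, m < b. f < m, so f < b. lcm(a, i) ≤ f, so lcm(a, i) < b. Since s > 0, lcm(a, i) * s < b * s.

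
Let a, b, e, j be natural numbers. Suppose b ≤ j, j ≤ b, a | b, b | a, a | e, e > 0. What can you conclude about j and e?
j ≤ e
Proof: b ≤ j and j ≤ b, hence b = j. Since a | b and b | a, a = b. Since a | e, b | e. Since e > 0, b ≤ e. Since b = j, j ≤ e.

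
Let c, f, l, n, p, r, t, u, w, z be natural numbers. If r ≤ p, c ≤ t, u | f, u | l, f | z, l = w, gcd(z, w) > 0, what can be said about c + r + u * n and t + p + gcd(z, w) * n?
c + r + u * n ≤ t + p + gcd(z, w) * n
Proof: Because c ≤ t and r ≤ p, c + r ≤ t + p. u | f and f | z, therefore u | z. l = w and u | l, so u | w. u | z, so u | gcd(z, w). Since gcd(z, w) > 0, u ≤ gcd(z, w). Then u * n ≤ gcd(z, w) * n. Since c + r ≤ t + p, c + r + u * n ≤ t + p + gcd(z, w) * n.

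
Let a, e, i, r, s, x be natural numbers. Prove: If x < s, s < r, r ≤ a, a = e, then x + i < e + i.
x < s and s < r, therefore x < r. Because a = e and r ≤ a, r ≤ e. x < r, so x < e. Then x + i < e + i.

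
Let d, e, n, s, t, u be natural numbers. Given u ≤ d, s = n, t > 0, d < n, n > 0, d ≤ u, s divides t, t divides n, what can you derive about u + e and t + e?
u + e < t + e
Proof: Since s = n and s divides t, n divides t. Because t > 0, n ≤ t. t divides n and n > 0, so t ≤ n. Since n ≤ t, n = t. d ≤ u and u ≤ d, thus d = u. Since d < n, u < n. Because n = t, u < t. Then u + e < t + e.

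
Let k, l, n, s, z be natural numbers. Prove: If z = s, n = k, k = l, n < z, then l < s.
n = k and k = l, thus n = l. Since n < z, l < z. Since z = s, l < s.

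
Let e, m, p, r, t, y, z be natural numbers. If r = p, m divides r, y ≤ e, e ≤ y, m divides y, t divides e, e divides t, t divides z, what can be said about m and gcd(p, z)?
m divides gcd(p, z)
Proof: Since r = p and m divides r, m divides p. y ≤ e and e ≤ y, so y = e. Since m divides y, m divides e. t divides e and e divides t, so t = e. From t divides z, e divides z. m divides e, so m divides z. From m divides p, m divides gcd(p, z).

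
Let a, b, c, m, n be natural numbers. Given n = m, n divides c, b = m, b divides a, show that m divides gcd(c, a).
n = m and n divides c, hence m divides c. b = m and b divides a, therefore m divides a. m divides c, so m divides gcd(c, a).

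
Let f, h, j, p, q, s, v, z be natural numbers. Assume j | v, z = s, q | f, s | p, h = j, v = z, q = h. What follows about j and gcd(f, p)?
j | gcd(f, p)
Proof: q = h and q | f, therefore h | f. h = j, so j | f. v = z and j | v, hence j | z. Since z = s, j | s. s | p, so j | p. From j | f, j | gcd(f, p).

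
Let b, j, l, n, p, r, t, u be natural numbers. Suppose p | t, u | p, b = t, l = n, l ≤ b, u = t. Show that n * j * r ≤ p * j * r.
u = t and u | p, thus t | p. Since p | t, t = p. From l = n and l ≤ b, n ≤ b. Since b = t, n ≤ t. Because t = p, n ≤ p. Then n * j ≤ p * j. Then n * j * r ≤ p * j * r.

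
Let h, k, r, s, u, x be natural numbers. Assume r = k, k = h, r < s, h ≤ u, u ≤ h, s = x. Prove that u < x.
r = k and k = h, thus r = h. Since h ≤ u and u ≤ h, h = u. Because r = h, r = u. Since r < s, u < s. s = x, so u < x.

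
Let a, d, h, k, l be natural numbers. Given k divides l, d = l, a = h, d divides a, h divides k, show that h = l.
d = l and d divides a, thus l divides a. a = h, so l divides h. h divides k and k divides l, so h divides l. From l divides h, l = h. Then h = l.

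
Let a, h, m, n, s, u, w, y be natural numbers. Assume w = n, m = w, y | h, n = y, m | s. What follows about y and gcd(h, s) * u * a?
y | gcd(h, s) * u * a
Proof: Because w = n and n = y, w = y. m = w and m | s, so w | s. Since w = y, y | s. y | h, so y | gcd(h, s). Then y | gcd(h, s) * u. Then y | gcd(h, s) * u * a.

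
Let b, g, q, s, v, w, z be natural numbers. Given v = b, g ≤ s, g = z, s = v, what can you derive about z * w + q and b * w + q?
z * w + q ≤ b * w + q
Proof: s = v and v = b, so s = b. g = z and g ≤ s, therefore z ≤ s. Since s = b, z ≤ b. Then z * w ≤ b * w. Then z * w + q ≤ b * w + q.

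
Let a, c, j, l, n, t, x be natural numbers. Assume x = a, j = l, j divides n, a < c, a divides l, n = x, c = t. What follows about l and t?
l < t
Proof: j = l and j divides n, thus l divides n. n = x, so l divides x. Since x = a, l divides a. Since a divides l, a = l. From c = t and a < c, a < t. a = l, so l < t.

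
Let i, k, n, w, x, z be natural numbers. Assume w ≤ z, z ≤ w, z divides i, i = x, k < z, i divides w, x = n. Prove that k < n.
i = x and x = n, hence i = n. Because w ≤ z and z ≤ w, w = z. i divides w, so i divides z. Since z divides i, z = i. k < z, so k < i. Since i = n, k < n.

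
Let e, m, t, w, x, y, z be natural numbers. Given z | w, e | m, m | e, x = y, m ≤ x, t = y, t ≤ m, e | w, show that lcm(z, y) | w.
e | m and m | e, hence e = m. x = y and m ≤ x, so m ≤ y. t = y and t ≤ m, thus y ≤ m. m ≤ y, so m = y. e = m, so e = y. Since e | w, y | w. z | w, so lcm(z, y) | w.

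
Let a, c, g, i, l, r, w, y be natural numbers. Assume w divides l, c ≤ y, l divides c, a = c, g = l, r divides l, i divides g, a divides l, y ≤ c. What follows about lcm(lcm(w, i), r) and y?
lcm(lcm(w, i), r) divides y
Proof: a = c and a divides l, so c divides l. l divides c, so l = c. From c ≤ y and y ≤ c, c = y. From l = c, l = y. g = l and i divides g, thus i divides l. w divides l, so lcm(w, i) divides l. Since r divides l, lcm(lcm(w, i), r) divides l. l = y, so lcm(lcm(w, i), r) divides y.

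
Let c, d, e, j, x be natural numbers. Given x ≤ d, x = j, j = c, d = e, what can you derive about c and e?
c ≤ e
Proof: From x = j and j = c, x = c. Because d = e and x ≤ d, x ≤ e. x = c, so c ≤ e.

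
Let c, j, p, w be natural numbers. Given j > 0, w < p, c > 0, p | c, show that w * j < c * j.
p | c and c > 0, so p ≤ c. w < p, so w < c. From j > 0, w * j < c * j.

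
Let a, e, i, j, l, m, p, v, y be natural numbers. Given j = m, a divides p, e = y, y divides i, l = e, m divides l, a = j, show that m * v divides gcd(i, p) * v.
From l = e and e = y, l = y. m divides l, so m divides y. y divides i, so m divides i. From a = j and j = m, a = m. a divides p, so m divides p. Because m divides i, m divides gcd(i, p). Then m * v divides gcd(i, p) * v.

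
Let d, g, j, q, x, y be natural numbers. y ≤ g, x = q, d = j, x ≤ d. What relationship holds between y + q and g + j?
y + q ≤ g + j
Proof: d = j and x ≤ d, hence x ≤ j. x = q, so q ≤ j. Since y ≤ g, y + q ≤ g + j.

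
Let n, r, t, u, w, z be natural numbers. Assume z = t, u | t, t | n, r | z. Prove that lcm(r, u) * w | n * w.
z = t and r | z, so r | t. Since u | t, lcm(r, u) | t. Because t | n, lcm(r, u) | n. Then lcm(r, u) * w | n * w.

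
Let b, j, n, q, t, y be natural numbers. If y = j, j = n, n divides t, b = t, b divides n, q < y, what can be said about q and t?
q < t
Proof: y = j and j = n, hence y = n. b = t and b divides n, hence t divides n. n divides t, so n = t. Since y = n, y = t. q < y, so q < t.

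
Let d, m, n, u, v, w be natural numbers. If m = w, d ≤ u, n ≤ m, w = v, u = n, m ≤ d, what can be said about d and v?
d = v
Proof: u = n and d ≤ u, thus d ≤ n. n ≤ m, so d ≤ m. m ≤ d, so d = m. Since m = w, d = w. w = v, so d = v.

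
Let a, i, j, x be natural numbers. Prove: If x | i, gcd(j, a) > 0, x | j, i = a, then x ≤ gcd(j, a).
i = a and x | i, thus x | a. Since x | j, x | gcd(j, a). Since gcd(j, a) > 0, x ≤ gcd(j, a).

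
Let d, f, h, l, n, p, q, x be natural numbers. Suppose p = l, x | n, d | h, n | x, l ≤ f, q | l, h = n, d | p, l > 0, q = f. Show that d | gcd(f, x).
From q = f and q | l, f | l. l > 0, so f ≤ l. l ≤ f, so l = f. Because p = l, p = f. From d | p, d | f. n | x and x | n, thus n = x. Since h = n and d | h, d | n. n = x, so d | x. Since d | f, d | gcd(f, x).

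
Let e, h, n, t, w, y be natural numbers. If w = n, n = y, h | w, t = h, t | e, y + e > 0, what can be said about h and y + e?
h ≤ y + e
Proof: Because w = n and n = y, w = y. Since h | w, h | y. Because t = h and t | e, h | e. h | y, so h | y + e. Since y + e > 0, h ≤ y + e.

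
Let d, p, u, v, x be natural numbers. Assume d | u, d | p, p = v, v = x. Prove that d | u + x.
Because p = v and d | p, d | v. Since v = x, d | x. d | u, so d | u + x.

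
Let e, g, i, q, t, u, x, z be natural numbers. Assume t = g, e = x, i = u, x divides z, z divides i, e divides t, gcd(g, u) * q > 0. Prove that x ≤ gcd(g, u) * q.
t = g and e divides t, thus e divides g. Because e = x, x divides g. i = u and z divides i, thus z divides u. Since x divides z, x divides u. From x divides g, x divides gcd(g, u). Then x divides gcd(g, u) * q. Because gcd(g, u) * q > 0, x ≤ gcd(g, u) * q.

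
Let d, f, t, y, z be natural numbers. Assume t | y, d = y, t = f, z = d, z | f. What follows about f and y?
f = y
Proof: t = f and t | y, hence f | y. Since z = d and d = y, z = y. z | f, so y | f. f | y, so f = y.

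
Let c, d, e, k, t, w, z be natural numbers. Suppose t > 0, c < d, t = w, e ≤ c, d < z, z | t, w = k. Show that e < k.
t = w and w = k, so t = k. c < d and d < z, therefore c < z. z | t and t > 0, thus z ≤ t. c < z, so c < t. Since e ≤ c, e < t. t = k, so e < k.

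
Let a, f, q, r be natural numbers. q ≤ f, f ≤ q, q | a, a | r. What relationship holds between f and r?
f | r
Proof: q ≤ f and f ≤ q, therefore q = f. Since q | a and a | r, q | r. q = f, so f | r.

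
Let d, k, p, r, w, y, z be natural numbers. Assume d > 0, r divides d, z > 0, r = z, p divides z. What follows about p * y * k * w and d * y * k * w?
p * y * k * w ≤ d * y * k * w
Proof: From p divides z and z > 0, p ≤ z. r = z and r divides d, hence z divides d. d > 0, so z ≤ d. p ≤ z, so p ≤ d. By multiplying by a non-negative, p * y ≤ d * y. By multiplying by a non-negative, p * y * k ≤ d * y * k. By multiplying by a non-negative, p * y * k * w ≤ d * y * k * w.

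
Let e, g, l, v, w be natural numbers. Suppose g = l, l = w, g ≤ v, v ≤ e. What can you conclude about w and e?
w ≤ e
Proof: g = l and l = w, so g = w. g ≤ v and v ≤ e, therefore g ≤ e. g = w, so w ≤ e.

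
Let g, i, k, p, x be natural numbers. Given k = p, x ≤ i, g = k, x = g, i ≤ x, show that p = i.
i ≤ x and x ≤ i, thus i = x. Since x = g, i = g. Since g = k, i = k. Since k = p, i = p. Then p = i.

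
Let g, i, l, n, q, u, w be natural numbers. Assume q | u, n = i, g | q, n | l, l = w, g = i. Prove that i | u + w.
Since g | q and q | u, g | u. Since g = i, i | u. Because l = w and n | l, n | w. n = i, so i | w. From i | u, i | u + w.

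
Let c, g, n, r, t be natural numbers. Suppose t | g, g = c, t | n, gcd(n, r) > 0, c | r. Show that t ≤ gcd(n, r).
g = c and t | g, therefore t | c. c | r, so t | r. Since t | n, t | gcd(n, r). gcd(n, r) > 0, so t ≤ gcd(n, r).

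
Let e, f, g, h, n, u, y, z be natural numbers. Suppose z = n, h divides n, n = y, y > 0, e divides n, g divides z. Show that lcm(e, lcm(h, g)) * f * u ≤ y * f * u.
z = n and g divides z, so g divides n. h divides n, so lcm(h, g) divides n. e divides n, so lcm(e, lcm(h, g)) divides n. Because n = y, lcm(e, lcm(h, g)) divides y. y > 0, so lcm(e, lcm(h, g)) ≤ y. By multiplying by a non-negative, lcm(e, lcm(h, g)) * f ≤ y * f. By multiplying by a non-negative, lcm(e, lcm(h, g)) * f * u ≤ y * f * u.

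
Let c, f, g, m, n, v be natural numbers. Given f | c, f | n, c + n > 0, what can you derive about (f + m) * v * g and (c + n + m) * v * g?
(f + m) * v * g ≤ (c + n + m) * v * g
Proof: f | c and f | n, thus f | c + n. c + n > 0, so f ≤ c + n. Then f + m ≤ c + n + m. Then (f + m) * v ≤ (c + n + m) * v. Then (f + m) * v * g ≤ (c + n + m) * v * g.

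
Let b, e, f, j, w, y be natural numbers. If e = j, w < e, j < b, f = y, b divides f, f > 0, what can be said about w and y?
w < y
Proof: Because e = j and w < e, w < j. j < b, so w < b. b divides f and f > 0, therefore b ≤ f. From f = y, b ≤ y. w < b, so w < y.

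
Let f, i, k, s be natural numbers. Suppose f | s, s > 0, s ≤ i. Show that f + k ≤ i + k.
f | s and s > 0, so f ≤ s. Since s ≤ i, f ≤ i. Then f + k ≤ i + k.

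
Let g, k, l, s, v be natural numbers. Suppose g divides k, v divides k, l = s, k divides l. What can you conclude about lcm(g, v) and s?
lcm(g, v) divides s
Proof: g divides k and v divides k, thus lcm(g, v) divides k. l = s and k divides l, hence k divides s. Because lcm(g, v) divides k, lcm(g, v) divides s.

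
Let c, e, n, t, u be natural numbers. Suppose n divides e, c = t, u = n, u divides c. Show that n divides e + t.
u = n and u divides c, so n divides c. Since c = t, n divides t. n divides e, so n divides e + t.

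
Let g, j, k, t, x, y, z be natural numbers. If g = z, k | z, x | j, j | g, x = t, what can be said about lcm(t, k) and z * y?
lcm(t, k) | z * y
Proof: g = z and j | g, hence j | z. x | j, so x | z. Since x = t, t | z. k | z, so lcm(t, k) | z. Then lcm(t, k) | z * y.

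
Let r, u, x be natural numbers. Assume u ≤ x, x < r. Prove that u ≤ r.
Because u ≤ x and x < r, u < r. Then u ≤ r.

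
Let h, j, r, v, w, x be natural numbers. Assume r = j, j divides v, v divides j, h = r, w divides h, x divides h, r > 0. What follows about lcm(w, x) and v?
lcm(w, x) ≤ v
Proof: Because j divides v and v divides j, j = v. Since r = j, r = v. Because w divides h and x divides h, lcm(w, x) divides h. h = r, so lcm(w, x) divides r. Since r > 0, lcm(w, x) ≤ r. r = v, so lcm(w, x) ≤ v.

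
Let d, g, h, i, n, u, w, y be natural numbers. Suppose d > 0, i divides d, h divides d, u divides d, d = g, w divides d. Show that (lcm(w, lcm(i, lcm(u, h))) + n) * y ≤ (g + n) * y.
u divides d and h divides d, so lcm(u, h) divides d. Since i divides d, lcm(i, lcm(u, h)) divides d. w divides d, so lcm(w, lcm(i, lcm(u, h))) divides d. d > 0, so lcm(w, lcm(i, lcm(u, h))) ≤ d. d = g, so lcm(w, lcm(i, lcm(u, h))) ≤ g. Then lcm(w, lcm(i, lcm(u, h))) + n ≤ g + n. By multiplying by a non-negative, (lcm(w, lcm(i, lcm(u, h))) + n) * y ≤ (g + n) * y.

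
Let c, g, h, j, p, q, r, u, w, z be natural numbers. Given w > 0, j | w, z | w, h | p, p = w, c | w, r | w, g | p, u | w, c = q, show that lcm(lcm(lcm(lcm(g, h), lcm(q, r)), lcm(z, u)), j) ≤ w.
Because g | p and h | p, lcm(g, h) | p. p = w, so lcm(g, h) | w. c = q and c | w, so q | w. Since r | w, lcm(q, r) | w. lcm(g, h) | w, so lcm(lcm(g, h), lcm(q, r)) | w. z | w and u | w, therefore lcm(z, u) | w. lcm(lcm(g, h), lcm(q, r)) | w, so lcm(lcm(lcm(g, h), lcm(q, r)), lcm(z, u)) | w. Since j | w, lcm(lcm(lcm(lcm(g, h), lcm(q, r)), lcm(z, u)), j) | w. Since w > 0, lcm(lcm(lcm(lcm(g, h), lcm(q, r)), lcm(z, u)), j) ≤ w.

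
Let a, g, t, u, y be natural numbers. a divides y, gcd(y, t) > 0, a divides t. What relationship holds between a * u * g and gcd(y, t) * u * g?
a * u * g ≤ gcd(y, t) * u * g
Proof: a divides y and a divides t, therefore a divides gcd(y, t). Because gcd(y, t) > 0, a ≤ gcd(y, t). By multiplying by a non-negative, a * u ≤ gcd(y, t) * u. By multiplying by a non-negative, a * u * g ≤ gcd(y, t) * u * g.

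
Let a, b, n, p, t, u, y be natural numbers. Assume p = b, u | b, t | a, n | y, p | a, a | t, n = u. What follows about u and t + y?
u | t + y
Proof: Since a | t and t | a, a = t. Since p = b and p | a, b | a. a = t, so b | t. u | b, so u | t. n = u and n | y, therefore u | y. Because u | t, u | t + y.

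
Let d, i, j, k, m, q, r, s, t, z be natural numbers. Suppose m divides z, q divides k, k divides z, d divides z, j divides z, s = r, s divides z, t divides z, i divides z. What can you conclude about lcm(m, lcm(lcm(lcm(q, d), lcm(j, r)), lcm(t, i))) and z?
lcm(m, lcm(lcm(lcm(q, d), lcm(j, r)), lcm(t, i))) divides z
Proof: q divides k and k divides z, hence q divides z. d divides z, so lcm(q, d) divides z. s = r and s divides z, therefore r divides z. Since j divides z, lcm(j, r) divides z. lcm(q, d) divides z, so lcm(lcm(q, d), lcm(j, r)) divides z. t divides z and i divides z, so lcm(t, i) divides z. Since lcm(lcm(q, d), lcm(j, r)) divides z, lcm(lcm(lcm(q, d), lcm(j, r)), lcm(t, i)) divides z. Since m divides z, lcm(m, lcm(lcm(lcm(q, d), lcm(j, r)), lcm(t, i))) divides z.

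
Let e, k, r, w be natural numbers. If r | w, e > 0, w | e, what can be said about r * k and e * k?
r * k ≤ e * k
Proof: Since r | w and w | e, r | e. e > 0, so r ≤ e. Then r * k ≤ e * k.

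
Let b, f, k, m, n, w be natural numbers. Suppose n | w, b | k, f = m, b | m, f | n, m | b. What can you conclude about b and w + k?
b | w + k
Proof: From m | b and b | m, m = b. f = m and f | n, so m | n. Since n | w, m | w. Since m = b, b | w. Since b | k, b | w + k.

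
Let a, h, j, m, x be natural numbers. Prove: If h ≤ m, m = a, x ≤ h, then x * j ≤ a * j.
m = a and h ≤ m, so h ≤ a. Because x ≤ h, x ≤ a. Then x * j ≤ a * j.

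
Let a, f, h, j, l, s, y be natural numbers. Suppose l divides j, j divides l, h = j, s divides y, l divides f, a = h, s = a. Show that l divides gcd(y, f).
s = a and a = h, therefore s = h. h = j, so s = j. Because j divides l and l divides j, j = l. s = j, so s = l. s divides y, so l divides y. l divides f, so l divides gcd(y, f).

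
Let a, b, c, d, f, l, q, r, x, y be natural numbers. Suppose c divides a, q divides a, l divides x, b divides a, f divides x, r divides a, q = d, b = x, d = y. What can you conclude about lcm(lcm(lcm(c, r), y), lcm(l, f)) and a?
lcm(lcm(lcm(c, r), y), lcm(l, f)) divides a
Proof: c divides a and r divides a, hence lcm(c, r) divides a. q = d and d = y, therefore q = y. q divides a, so y divides a. Since lcm(c, r) divides a, lcm(lcm(c, r), y) divides a. l divides x and f divides x, hence lcm(l, f) divides x. Since b = x and b divides a, x divides a. Since lcm(l, f) divides x, lcm(l, f) divides a. lcm(lcm(c, r), y) divides a, so lcm(lcm(lcm(c, r), y), lcm(l, f)) divides a.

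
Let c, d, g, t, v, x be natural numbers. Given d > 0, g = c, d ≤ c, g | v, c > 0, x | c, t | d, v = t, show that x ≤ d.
From v = t and g | v, g | t. Since t | d, g | d. g = c, so c | d. d > 0, so c ≤ d. Since d ≤ c, c = d. x | c and c > 0, therefore x ≤ c. Since c = d, x ≤ d.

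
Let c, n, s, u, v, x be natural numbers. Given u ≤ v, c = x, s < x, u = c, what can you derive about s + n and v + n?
s + n < v + n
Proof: u = c and c = x, therefore u = x. Since u ≤ v, x ≤ v. s < x, so s < v. Then s + n < v + n.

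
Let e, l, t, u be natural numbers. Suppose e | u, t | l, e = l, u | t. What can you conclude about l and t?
l = t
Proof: From e = l and e | u, l | u. Since u | t, l | t. Because t | l, l = t.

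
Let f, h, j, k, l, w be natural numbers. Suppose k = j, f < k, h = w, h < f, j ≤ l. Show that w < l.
k = j and f < k, so f < j. j ≤ l, so f < l. Since h < f, h < l. Since h = w, w < l.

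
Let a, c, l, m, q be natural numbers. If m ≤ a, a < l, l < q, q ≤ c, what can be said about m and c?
m < c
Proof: m ≤ a and a < l, so m < l. l < q, so m < q. q ≤ c, so m < c.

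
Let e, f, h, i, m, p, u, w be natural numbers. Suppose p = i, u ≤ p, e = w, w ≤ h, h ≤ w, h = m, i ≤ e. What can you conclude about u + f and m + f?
u + f ≤ m + f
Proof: From p = i and u ≤ p, u ≤ i. From w ≤ h and h ≤ w, w = h. From e = w, e = h. Because h = m, e = m. i ≤ e, so i ≤ m. Since u ≤ i, u ≤ m. Then u + f ≤ m + f.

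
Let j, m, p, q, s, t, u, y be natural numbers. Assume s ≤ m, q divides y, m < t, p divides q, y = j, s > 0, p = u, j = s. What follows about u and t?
u < t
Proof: Because y = j and j = s, y = s. Because p divides q and q divides y, p divides y. y = s, so p divides s. s > 0, so p ≤ s. p = u, so u ≤ s. s ≤ m and m < t, so s < t. Since u ≤ s, u < t.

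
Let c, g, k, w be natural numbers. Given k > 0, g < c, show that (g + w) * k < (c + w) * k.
From g < c, g + w < c + w. From k > 0, by multiplying by a positive, (g + w) * k < (c + w) * k.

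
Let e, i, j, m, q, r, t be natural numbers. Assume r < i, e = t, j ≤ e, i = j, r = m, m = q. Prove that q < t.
i = j and r < i, thus r < j. Since r = m, m < j. Since m = q, q < j. Since e = t and j ≤ e, j ≤ t. Because q < j, q < t.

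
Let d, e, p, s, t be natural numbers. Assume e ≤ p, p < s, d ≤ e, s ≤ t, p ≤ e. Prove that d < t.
p ≤ e and e ≤ p, thus p = e. p < s, so e < s. s ≤ t, so e < t. d ≤ e, so d < t.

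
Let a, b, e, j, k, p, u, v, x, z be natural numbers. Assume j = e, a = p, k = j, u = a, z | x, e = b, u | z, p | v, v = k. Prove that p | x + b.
u | z and z | x, therefore u | x. Since u = a, a | x. From a = p, p | x. v = k and k = j, thus v = j. Since j = e, v = e. Since p | v, p | e. From e = b, p | b. p | x, so p | x + b.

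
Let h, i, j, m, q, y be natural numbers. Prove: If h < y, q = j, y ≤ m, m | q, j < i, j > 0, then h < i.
q = j and m | q, hence m | j. j > 0, so m ≤ j. y ≤ m, so y ≤ j. Since h < y, h < j. j < i, so h < i.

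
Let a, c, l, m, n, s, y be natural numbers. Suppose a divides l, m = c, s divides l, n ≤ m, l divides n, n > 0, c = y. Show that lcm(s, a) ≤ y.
Because s divides l and a divides l, lcm(s, a) divides l. l divides n, so lcm(s, a) divides n. n > 0, so lcm(s, a) ≤ n. Because m = c and n ≤ m, n ≤ c. Since lcm(s, a) ≤ n, lcm(s, a) ≤ c. c = y, so lcm(s, a) ≤ y.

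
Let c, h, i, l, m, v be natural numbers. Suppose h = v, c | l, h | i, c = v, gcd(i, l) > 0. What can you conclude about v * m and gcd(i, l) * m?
v * m ≤ gcd(i, l) * m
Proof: Since h = v and h | i, v | i. Because c = v and c | l, v | l. Since v | i, v | gcd(i, l). gcd(i, l) > 0, so v ≤ gcd(i, l). Then v * m ≤ gcd(i, l) * m.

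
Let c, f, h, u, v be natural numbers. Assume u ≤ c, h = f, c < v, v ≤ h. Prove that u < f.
u ≤ c and c < v, so u < v. v ≤ h, so u < h. Because h = f, u < f.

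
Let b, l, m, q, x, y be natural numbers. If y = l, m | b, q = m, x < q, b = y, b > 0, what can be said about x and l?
x < l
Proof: Since q = m and x < q, x < m. From b = y and y = l, b = l. Since m | b and b > 0, m ≤ b. Since b = l, m ≤ l. Because x < m, x < l.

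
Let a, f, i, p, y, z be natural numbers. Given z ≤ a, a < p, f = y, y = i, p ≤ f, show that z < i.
f = y and y = i, hence f = i. p ≤ f, so p ≤ i. Since a < p, a < i. Because z ≤ a, z < i.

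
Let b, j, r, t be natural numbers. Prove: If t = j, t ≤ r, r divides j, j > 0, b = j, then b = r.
Since t = j and t ≤ r, j ≤ r. r divides j and j > 0, hence r ≤ j. From j ≤ r, j = r. b = j, so b = r.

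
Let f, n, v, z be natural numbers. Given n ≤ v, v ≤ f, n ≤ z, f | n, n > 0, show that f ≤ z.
Because n ≤ v and v ≤ f, n ≤ f. f | n and n > 0, therefore f ≤ n. n ≤ f, so n = f. n ≤ z, so f ≤ z.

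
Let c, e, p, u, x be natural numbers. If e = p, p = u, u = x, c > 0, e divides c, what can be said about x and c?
x ≤ c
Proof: p = u and u = x, therefore p = x. From e = p and e divides c, p divides c. Since p = x, x divides c. c > 0, so x ≤ c.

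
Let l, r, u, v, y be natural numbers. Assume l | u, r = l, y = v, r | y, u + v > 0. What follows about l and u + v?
l ≤ u + v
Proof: y = v and r | y, thus r | v. Since r = l, l | v. l | u, so l | u + v. Since u + v > 0, l ≤ u + v.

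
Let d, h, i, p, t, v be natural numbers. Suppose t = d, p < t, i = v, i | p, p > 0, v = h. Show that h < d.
i = v and v = h, therefore i = h. i | p and p > 0, so i ≤ p. p < t, so i < t. Since i = h, h < t. Since t = d, h < d.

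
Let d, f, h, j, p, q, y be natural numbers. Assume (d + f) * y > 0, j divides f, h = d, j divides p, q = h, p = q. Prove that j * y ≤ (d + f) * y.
Because q = h and h = d, q = d. p = q, so p = d. j divides p, so j divides d. From j divides f, j divides d + f. Then j * y divides (d + f) * y. Since (d + f) * y > 0, j * y ≤ (d + f) * y.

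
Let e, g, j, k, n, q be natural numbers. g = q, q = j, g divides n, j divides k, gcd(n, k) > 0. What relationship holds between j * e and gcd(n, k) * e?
j * e ≤ gcd(n, k) * e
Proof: From g = q and q = j, g = j. From g divides n, j divides n. Since j divides k, j divides gcd(n, k). From gcd(n, k) > 0, j ≤ gcd(n, k). By multiplying by a non-negative, j * e ≤ gcd(n, k) * e.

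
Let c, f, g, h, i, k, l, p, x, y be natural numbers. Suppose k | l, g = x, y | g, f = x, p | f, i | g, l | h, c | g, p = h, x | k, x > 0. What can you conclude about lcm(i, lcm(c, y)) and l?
lcm(i, lcm(c, y)) ≤ l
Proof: Because x | k and k | l, x | l. p = h and p | f, thus h | f. l | h, so l | f. Since f = x, l | x. Since x | l, x = l. c | g and y | g, thus lcm(c, y) | g. Since i | g, lcm(i, lcm(c, y)) | g. g = x, so lcm(i, lcm(c, y)) | x. x > 0, so lcm(i, lcm(c, y)) ≤ x. Since x = l, lcm(i, lcm(c, y)) ≤ l.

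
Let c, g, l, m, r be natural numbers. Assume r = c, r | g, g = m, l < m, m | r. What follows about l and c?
l < c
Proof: g = m and r | g, thus r | m. Since m | r, m = r. From r = c, m = c. Since l < m, l < c.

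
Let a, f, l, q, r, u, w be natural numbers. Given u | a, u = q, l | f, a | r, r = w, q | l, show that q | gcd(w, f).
Since r = w and a | r, a | w. Since u | a, u | w. Since u = q, q | w. From q | l and l | f, q | f. q | w, so q | gcd(w, f).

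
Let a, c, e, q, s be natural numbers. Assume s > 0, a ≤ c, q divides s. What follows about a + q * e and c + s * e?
a + q * e ≤ c + s * e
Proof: Since q divides s and s > 0, q ≤ s. By multiplying by a non-negative, q * e ≤ s * e. Since a ≤ c, a + q * e ≤ c + s * e.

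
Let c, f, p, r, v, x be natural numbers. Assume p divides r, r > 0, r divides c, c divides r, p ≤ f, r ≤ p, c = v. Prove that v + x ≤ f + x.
p divides r and r > 0, therefore p ≤ r. r ≤ p, so p = r. r divides c and c divides r, hence r = c. p = r, so p = c. Since c = v, p = v. Since p ≤ f, v ≤ f. Then v + x ≤ f + x.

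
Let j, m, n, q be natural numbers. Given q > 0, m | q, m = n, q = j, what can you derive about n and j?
n ≤ j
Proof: Because m | q and q > 0, m ≤ q. Since q = j, m ≤ j. Since m = n, n ≤ j.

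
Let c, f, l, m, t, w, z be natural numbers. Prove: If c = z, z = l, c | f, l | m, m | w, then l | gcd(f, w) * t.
From c = z and z = l, c = l. Since c | f, l | f. Since l | m and m | w, l | w. l | f, so l | gcd(f, w). Then l | gcd(f, w) * t.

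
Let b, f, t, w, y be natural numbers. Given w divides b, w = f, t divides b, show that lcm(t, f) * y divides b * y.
w = f and w divides b, hence f divides b. Since t divides b, lcm(t, f) divides b. Then lcm(t, f) * y divides b * y.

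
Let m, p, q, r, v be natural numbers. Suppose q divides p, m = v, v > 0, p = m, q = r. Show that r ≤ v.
From p = m and q divides p, q divides m. Since m = v, q divides v. q = r, so r divides v. Because v > 0, r ≤ v.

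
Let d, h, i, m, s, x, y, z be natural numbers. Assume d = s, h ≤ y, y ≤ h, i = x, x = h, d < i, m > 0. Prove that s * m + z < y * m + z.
h ≤ y and y ≤ h, hence h = y. Because i = x and x = h, i = h. d < i, so d < h. h = y, so d < y. Since d = s, s < y. Since m > 0, s * m < y * m. Then s * m + z < y * m + z.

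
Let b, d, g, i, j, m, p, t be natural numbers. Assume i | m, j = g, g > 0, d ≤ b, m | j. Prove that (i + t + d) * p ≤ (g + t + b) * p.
j = g and m | j, hence m | g. Since i | m, i | g. g > 0, so i ≤ g. Then i + t ≤ g + t. d ≤ b, so i + t + d ≤ g + t + b. Then (i + t + d) * p ≤ (g + t + b) * p.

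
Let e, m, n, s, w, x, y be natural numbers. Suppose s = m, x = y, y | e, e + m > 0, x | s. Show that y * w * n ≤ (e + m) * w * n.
From x = y and x | s, y | s. s = m, so y | m. y | e, so y | e + m. Because e + m > 0, y ≤ e + m. Then y * w ≤ (e + m) * w. Then y * w * n ≤ (e + m) * w * n.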